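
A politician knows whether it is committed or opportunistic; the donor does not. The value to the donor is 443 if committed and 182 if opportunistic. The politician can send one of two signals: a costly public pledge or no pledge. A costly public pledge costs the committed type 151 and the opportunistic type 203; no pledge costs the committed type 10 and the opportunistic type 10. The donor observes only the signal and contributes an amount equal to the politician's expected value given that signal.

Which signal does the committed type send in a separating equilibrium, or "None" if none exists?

Try committed → pledge, opportunistic → no pledge:
  If types separate, pledge earns payment 443 and no pledge earns 182.
  Committed: pledge gives 443 − 151 = 292; no pledge gives 182 − 10 = 172. No deviation. ✓
  Opportunistic: no pledge gives 182 − 10 = 172; pledge gives 443 − 203 = 240. Would deviate. ✗
Try committed → no pledge, opportunistic → pledge:
  If types separate, no pledge earns payment 443 and pledge earns 182.
  Committed: no pledge gives 443 − 10 = 433; pledge gives 182 − 151 = 31. No deviation. ✓
  Opportunistic: pledge gives 182 − 203 = -21; no pledge gives 443 − 10 = 433. Would deviate. ✗
Neither assignment is incentive-compatible.

None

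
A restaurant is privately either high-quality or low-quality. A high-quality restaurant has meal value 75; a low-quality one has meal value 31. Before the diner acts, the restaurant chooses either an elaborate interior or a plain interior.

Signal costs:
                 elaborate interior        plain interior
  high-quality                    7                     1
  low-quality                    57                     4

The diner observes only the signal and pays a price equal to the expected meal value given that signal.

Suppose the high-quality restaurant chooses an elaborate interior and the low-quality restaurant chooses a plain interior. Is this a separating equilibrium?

Yes

If types separate, elaborate interior earns payment 75 and plain interior earns 31.
High-quality: elaborate interior gives 75 − 7 = 68; plain interior gives 31 − 1 = 30. No deviation. ✓
Low-quality: plain interior gives 31 − 4 = 27; elaborate interior gives 75 − 57 = 18. No deviation. ✓
Both incentive constraints hold.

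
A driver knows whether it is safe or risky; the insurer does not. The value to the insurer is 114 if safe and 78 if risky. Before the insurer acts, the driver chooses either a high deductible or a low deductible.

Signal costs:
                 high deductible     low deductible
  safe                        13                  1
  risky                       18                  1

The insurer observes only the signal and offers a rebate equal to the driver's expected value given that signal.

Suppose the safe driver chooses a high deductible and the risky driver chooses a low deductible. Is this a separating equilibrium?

If types separate, high deductible earns payment 114 and low deductible earns 78.
Safe: high deductible gives 114 − 13 = 101; low deductible gives 78 − 1 = 77. No deviation. ✓
Risky: low deductible gives 78 − 1 = 77; high deductible gives 114 − 18 = 96. Would deviate. ✗

No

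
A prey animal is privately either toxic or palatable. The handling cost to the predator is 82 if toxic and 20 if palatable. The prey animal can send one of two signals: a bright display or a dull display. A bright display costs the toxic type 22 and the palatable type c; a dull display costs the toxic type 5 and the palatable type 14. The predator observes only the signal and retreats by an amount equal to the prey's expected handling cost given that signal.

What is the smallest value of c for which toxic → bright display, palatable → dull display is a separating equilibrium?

Under separation: bright display → toxic (pays 82); dull display → palatable (pays 20).
Toxic: 82 − 22 = 60 ≥ 20 − 5 = 15. Holds regardless of c. ✓
Palatable: 20 − 14 ≥ 82 − c, so c ≥ 82 − 6 = 76.

76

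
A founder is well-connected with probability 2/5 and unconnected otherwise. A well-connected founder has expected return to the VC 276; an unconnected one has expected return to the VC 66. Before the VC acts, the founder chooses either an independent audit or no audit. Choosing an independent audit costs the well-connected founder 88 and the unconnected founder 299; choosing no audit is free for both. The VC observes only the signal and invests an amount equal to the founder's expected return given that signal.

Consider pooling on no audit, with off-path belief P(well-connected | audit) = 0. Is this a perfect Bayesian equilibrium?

Yes

At the pooled signal (no audit) the VC holds the prior 2/5 and pays 2/5·276 + 3/5·66 = 150. Off-path (audit) belief 0 gives 0·276 + 1·66 = 66.
Well-connected: no audit gives 150 − 0 = 150; audit gives 66 − 88 = -22. Stays. ✓
Unconnected: no audit gives 150 − 0 = 150; audit gives 66 − 299 = -233. Stays. ✓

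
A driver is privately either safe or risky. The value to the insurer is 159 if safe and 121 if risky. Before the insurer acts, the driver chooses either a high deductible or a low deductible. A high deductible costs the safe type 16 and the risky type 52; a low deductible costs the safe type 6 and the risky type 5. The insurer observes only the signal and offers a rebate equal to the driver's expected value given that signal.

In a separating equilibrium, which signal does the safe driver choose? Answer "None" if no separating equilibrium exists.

Try safe → high deductible, risky → low deductible:
  If types separate, high deductible earns payment 159 and low deductible earns 121.
  Safe: high deductible gives 159 − 16 = 143; low deductible gives 121 − 6 = 115. No deviation. ✓
  Risky: low deductible gives 121 − 5 = 116; high deductible gives 159 − 52 = 107. No deviation. ✓
Both hold — the safe type sends high deductible.

high deductible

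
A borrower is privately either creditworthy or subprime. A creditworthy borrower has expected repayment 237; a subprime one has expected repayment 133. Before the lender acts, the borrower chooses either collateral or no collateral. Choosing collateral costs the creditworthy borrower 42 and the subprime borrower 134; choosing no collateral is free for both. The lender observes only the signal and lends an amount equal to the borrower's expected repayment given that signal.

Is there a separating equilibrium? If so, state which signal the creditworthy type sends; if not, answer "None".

collateral

Try creditworthy → collateral, subprime → no collateral:
  If types separate, collateral earns payment 237 and no collateral earns 133.
  Creditworthy: collateral gives 237 − 42 = 195; no collateral gives 133 − 0 = 133. No deviation. ✓
  Subprime: no collateral gives 133 − 0 = 133; collateral gives 237 − 134 = 103. No deviation. ✓
Both hold — the creditworthy type sends collateral.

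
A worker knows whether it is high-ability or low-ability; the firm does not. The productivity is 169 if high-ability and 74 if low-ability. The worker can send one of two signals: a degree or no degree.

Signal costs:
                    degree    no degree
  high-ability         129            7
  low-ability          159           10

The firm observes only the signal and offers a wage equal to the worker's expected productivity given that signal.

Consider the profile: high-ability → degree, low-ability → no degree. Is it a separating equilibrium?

No

If types separate, degree earns payment 169 and no degree earns 74.
High-ability: degree gives 169 − 129 = 40; no degree gives 74 − 7 = 67. Would deviate. ✗
Low-ability: no degree gives 74 − 10 = 64; degree gives 169 − 159 = 10. No deviation. ✓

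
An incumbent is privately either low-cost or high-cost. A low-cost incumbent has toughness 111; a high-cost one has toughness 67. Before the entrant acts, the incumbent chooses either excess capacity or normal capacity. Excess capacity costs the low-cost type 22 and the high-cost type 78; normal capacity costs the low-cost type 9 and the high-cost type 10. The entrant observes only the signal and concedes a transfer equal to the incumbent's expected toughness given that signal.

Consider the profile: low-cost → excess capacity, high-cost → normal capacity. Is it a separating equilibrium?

Under separation the entrant infers type exactly: excess capacity → low-cost (pays 111), normal capacity → high-cost (pays 67).
Low-cost: excess capacity gives 111 − 22 = 89; normal capacity gives 67 − 9 = 58. No deviation. ✓
High-cost: normal capacity gives 67 − 10 = 57; excess capacity gives 111 − 78 = 33. No deviation. ✓
Both incentive constraints hold.

Yes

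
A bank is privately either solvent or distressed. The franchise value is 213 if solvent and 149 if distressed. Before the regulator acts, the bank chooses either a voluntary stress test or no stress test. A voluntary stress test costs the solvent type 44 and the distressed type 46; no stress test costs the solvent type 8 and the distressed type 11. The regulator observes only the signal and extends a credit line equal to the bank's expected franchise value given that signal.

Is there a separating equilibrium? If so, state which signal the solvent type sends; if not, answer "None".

Try solvent → stress test, distressed → no stress test:
  Under separation the regulator infers type exactly: stress test → solvent (pays 213), no stress test → distressed (pays 149).
  Solvent: stress test gives 213 − 44 = 169; no stress test gives 149 − 8 = 141. No deviation. ✓
  Distressed: no stress test gives 149 − 11 = 138; stress test gives 213 − 46 = 167. Would deviate. ✗
Try solvent → no stress test, distressed → stress test:
  Under separation the regulator infers type exactly: no stress test → solvent (pays 213), stress test → distressed (pays 149).
  Solvent: no stress test gives 213 − 8 = 205; stress test gives 149 − 44 = 105. No deviation. ✓
  Distressed: stress test gives 149 − 46 = 103; no stress test gives 213 − 11 = 202. Would deviate. ✗
Neither assignment is incentive-compatible.

None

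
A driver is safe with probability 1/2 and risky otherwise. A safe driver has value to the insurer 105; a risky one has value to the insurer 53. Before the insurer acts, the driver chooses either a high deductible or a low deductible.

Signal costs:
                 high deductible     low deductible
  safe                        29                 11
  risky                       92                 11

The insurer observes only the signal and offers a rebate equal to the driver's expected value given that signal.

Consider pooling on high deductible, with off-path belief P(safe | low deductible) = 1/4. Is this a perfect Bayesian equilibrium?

At the pooled signal (high deductible) the insurer holds the prior 1/2 and pays 1/2·105 + 1/2·53 = 79. Off-path (low deductible) belief 1/4 gives 1/4·105 + 3/4·53 = 66.
Safe: high deductible gives 79 − 29 = 50; low deductible gives 66 − 11 = 55. Deviates. ✗
Risky: high deductible gives 79 − 92 = -13; low deductible gives 66 − 11 = 55. Deviates. ✗

No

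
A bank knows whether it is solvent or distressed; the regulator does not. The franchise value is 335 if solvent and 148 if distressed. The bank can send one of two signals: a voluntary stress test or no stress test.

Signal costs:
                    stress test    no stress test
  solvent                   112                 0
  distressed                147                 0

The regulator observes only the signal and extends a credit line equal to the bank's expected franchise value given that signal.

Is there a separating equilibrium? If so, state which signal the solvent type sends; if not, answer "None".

Try solvent → stress test, distressed → no stress test:
  If types separate, stress test earns payment 335 and no stress test earns 148.
  Solvent: stress test gives 335 − 112 = 223; no stress test gives 148 − 0 = 148. No deviation. ✓
  Distressed: no stress test gives 148 − 0 = 148; stress test gives 335 − 147 = 188. Would deviate. ✗
Try solvent → no stress test, distressed → stress test:
  If types separate, no stress test earns payment 335 and stress test earns 148.
  Solvent: no stress test gives 335 − 0 = 335; stress test gives 148 − 112 = 36. No deviation. ✓
  Distressed: stress test gives 148 − 147 = 1; no stress test gives 335 − 0 = 335. Would deviate. ✗
Neither assignment is incentive-compatible.

None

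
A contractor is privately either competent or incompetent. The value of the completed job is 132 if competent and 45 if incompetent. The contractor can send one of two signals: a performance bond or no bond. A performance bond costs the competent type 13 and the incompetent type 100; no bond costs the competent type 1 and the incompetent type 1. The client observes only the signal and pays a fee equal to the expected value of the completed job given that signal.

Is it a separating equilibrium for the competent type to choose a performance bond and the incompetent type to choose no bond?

If types separate, bond earns payment 132 and no bond earns 45.
Competent: bond gives 132 − 13 = 119; no bond gives 45 − 1 = 44. No deviation. ✓
Incompetent: no bond gives 45 − 1 = 44; bond gives 132 − 100 = 32. No deviation. ✓
Both incentive constraints hold.

Yes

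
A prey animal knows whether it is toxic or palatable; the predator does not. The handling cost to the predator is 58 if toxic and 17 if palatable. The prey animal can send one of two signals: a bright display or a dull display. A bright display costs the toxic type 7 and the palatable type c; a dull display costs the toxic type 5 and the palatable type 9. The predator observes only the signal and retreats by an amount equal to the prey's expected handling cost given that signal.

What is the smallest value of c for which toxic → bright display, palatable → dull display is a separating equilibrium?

50

Under separation: bright display → toxic (pays 58); dull display → palatable (pays 17).
Toxic: 58 − 7 = 51 ≥ 17 − 5 = 12. Holds regardless of c. ✓
Palatable: 17 − 9 ≥ 58 − c, so c ≥ 58 − 8 = 50.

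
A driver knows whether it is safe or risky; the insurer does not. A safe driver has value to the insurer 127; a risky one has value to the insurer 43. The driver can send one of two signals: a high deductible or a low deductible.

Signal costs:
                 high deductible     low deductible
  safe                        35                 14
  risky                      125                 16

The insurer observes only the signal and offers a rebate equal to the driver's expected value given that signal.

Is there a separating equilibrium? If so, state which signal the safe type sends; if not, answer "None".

high deductible

Try safe → high deductible, risky → low deductible:
  If types separate, high deductible earns payment 127 and low deductible earns 43.
  Safe: high deductible gives 127 − 35 = 92; low deductible gives 43 − 14 = 29. No deviation. ✓
  Risky: low deductible gives 43 − 16 = 27; high deductible gives 127 − 125 = 2. No deviation. ✓
Both hold — the safe type sends high deductible.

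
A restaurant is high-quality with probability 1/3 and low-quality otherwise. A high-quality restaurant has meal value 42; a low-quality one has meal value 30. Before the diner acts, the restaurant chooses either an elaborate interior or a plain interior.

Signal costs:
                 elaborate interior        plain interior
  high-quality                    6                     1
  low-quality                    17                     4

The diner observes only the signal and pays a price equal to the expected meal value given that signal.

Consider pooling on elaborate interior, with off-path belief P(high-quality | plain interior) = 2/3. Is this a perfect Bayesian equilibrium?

No

At the pooled signal (elaborate interior) the diner holds the prior 1/3 and pays 1/3·42 + 2/3·30 = 34. Off-path (plain interior) belief 2/3 gives 2/3·42 + 1/3·30 = 38.
High-quality: elaborate interior gives 34 − 6 = 28; plain interior gives 38 − 1 = 37. Deviates. ✗
Low-quality: elaborate interior gives 34 − 17 = 17; plain interior gives 38 − 4 = 34. Deviates. ✗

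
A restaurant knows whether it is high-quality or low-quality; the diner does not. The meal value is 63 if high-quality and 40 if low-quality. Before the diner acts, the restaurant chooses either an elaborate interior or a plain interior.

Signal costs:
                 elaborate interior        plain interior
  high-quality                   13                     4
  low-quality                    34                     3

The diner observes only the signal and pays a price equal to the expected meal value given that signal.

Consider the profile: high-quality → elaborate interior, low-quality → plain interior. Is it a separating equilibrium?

Yes

If types separate, elaborate interior earns payment 63 and plain interior earns 40.
High-quality: elaborate interior gives 63 − 13 = 50; plain interior gives 40 − 4 = 36. No deviation. ✓
Low-quality: plain interior gives 40 − 3 = 37; elaborate interior gives 63 − 34 = 29. No deviation. ✓
Both incentive constraints hold.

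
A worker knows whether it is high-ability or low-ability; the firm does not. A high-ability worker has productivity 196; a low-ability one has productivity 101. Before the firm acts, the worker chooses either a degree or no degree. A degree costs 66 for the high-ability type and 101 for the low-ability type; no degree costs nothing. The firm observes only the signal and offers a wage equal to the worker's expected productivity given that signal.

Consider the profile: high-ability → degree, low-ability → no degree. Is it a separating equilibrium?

Under separation the firm infers type exactly: degree → high-ability (pays 196), no degree → low-ability (pays 101).
High-ability: degree gives 196 − 66 = 130; no degree gives 101 − 0 = 101. No deviation. ✓
Low-ability: no degree gives 101 − 0 = 101; degree gives 196 − 101 = 95. No deviation. ✓
Neither type gains from mimicking the other.

Yes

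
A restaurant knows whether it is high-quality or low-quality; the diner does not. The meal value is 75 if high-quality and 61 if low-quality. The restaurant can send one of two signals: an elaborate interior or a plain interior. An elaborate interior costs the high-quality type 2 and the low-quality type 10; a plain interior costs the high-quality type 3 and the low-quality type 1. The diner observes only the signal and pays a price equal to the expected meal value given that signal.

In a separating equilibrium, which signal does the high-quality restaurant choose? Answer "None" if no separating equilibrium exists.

None

Try high-quality → elaborate interior, low-quality → plain interior:
  If types separate, elaborate interior earns payment 75 and plain interior earns 61.
  High-quality: elaborate interior gives 75 − 2 = 73; plain interior gives 61 − 3 = 58. No deviation. ✓
  Low-quality: plain interior gives 61 − 1 = 60; elaborate interior gives 75 − 10 = 65. Would deviate. ✗
Try high-quality → plain interior, low-quality → elaborate interior:
  If types separate, plain interior earns payment 75 and elaborate interior earns 61.
  High-quality: plain interior gives 75 − 3 = 72; elaborate interior gives 61 − 2 = 59. No deviation. ✓
  Low-quality: elaborate interior gives 61 − 10 = 51; plain interior gives 75 − 1 = 74. Would deviate. ✗
Neither assignment is incentive-compatible.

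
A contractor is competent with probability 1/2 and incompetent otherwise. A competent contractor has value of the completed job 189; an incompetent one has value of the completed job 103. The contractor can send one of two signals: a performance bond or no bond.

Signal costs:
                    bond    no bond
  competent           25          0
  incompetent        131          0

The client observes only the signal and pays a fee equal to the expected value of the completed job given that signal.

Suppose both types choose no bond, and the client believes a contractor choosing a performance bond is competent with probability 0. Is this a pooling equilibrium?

Yes

At the pooled signal (no bond) the client holds the prior 1/2 and pays 1/2·189 + 1/2·103 = 146. Off-path (bond) belief 0 gives 0·189 + 1·103 = 103.
Competent: no bond gives 146 − 0 = 146; bond gives 103 − 25 = 78. Stays. ✓
Incompetent: no bond gives 146 − 0 = 146; bond gives 103 − 131 = -28. Stays. ✓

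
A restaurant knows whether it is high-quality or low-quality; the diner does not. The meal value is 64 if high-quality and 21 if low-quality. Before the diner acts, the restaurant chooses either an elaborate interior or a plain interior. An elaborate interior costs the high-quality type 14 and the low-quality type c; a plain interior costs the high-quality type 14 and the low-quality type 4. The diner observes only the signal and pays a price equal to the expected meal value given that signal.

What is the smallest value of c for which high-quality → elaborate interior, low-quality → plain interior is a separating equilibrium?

47

Under separation: elaborate interior → high-quality (pays 64); plain interior → low-quality (pays 21).
High-quality: 64 − 14 = 50 ≥ 21 − 14 = 7. Holds regardless of c. ✓
Low-quality: 21 − 4 ≥ 64 − c, so c ≥ 64 − 17 = 47.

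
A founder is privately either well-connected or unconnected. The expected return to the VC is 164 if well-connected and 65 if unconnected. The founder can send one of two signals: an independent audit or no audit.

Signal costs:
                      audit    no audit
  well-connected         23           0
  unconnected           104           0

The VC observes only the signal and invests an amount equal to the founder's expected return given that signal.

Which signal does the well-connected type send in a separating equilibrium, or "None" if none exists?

Try well-connected → audit, unconnected → no audit:
  Under separation the VC infers type exactly: audit → well-connected (pays 164), no audit → unconnected (pays 65).
  Well-connected: audit gives 164 − 23 = 141; no audit gives 65 − 0 = 65. No deviation. ✓
  Unconnected: no audit gives 65 − 0 = 65; audit gives 164 − 104 = 60. No deviation. ✓
Both hold — the well-connected type sends audit.

audit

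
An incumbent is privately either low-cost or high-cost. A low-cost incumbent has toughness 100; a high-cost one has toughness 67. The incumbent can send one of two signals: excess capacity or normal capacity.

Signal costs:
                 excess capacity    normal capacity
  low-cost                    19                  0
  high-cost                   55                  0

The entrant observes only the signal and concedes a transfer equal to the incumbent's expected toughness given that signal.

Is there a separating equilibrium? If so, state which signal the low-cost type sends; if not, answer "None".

excess capacity

Try low-cost → excess capacity, high-cost → normal capacity:
  Under separation the entrant infers type exactly: excess capacity → low-cost (pays 100), normal capacity → high-cost (pays 67).
  Low-cost: excess capacity gives 100 − 19 = 81; normal capacity gives 67 − 0 = 67. No deviation. ✓
  High-cost: normal capacity gives 67 − 0 = 67; excess capacity gives 100 − 55 = 45. No deviation. ✓
Both hold — the low-cost type sends excess capacity.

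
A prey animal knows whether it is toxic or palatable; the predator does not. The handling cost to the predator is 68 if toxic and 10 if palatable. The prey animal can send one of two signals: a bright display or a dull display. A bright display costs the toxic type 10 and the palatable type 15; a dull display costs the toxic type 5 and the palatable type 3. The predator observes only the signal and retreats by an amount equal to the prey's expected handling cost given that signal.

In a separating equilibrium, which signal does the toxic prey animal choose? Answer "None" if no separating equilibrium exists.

None

Try toxic → bright display, palatable → dull display:
  If types separate, bright display earns payment 68 and dull display earns 10.
  Toxic: bright display gives 68 − 10 = 58; dull display gives 10 − 5 = 5. No deviation. ✓
  Palatable: dull display gives 10 − 3 = 7; bright display gives 68 − 15 = 53. Would deviate. ✗
Try toxic → dull display, palatable → bright display:
  If types separate, dull display earns payment 68 and bright display earns 10.
  Toxic: dull display gives 68 − 5 = 63; bright display gives 10 − 10 = 0. No deviation. ✓
  Palatable: bright display gives 10 − 15 = -5; dull display gives 68 − 3 = 65. Would deviate. ✗
Neither assignment is incentive-compatible.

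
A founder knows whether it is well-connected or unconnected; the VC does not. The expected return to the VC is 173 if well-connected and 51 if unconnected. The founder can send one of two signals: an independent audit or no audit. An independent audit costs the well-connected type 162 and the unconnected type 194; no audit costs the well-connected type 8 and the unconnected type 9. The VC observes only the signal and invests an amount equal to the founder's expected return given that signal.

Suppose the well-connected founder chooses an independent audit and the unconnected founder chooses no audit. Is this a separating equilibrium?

Under separation the VC infers type exactly: audit → well-connected (pays 173), no audit → unconnected (pays 51).
Well-connected: audit gives 173 − 162 = 11; no audit gives 51 − 8 = 43. Would deviate. ✗
Unconnected: no audit gives 51 − 9 = 42; audit gives 173 − 194 = -21. No deviation. ✓

No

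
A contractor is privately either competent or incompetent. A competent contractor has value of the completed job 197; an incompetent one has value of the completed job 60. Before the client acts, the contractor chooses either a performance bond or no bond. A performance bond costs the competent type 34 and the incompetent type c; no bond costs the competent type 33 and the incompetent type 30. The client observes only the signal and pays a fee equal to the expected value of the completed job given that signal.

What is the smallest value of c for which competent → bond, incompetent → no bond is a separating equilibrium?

167

Under separation: bond → competent (pays 197); no bond → incompetent (pays 60).
Competent: 197 − 34 = 163 ≥ 60 − 33 = 27. Holds regardless of c. ✓
Incompetent: 60 − 30 ≥ 197 − c, so c ≥ 197 − 30 = 167.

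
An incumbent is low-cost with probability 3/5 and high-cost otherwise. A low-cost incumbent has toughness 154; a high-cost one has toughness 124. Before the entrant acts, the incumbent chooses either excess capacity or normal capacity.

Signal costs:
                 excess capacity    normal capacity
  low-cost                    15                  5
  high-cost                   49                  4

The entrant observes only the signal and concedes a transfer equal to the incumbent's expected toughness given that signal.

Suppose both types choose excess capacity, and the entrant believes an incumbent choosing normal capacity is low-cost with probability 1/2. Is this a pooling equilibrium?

At the pooled signal (excess capacity) the entrant holds the prior 3/5 and pays 3/5·154 + 2/5·124 = 142. Off-path (normal capacity) belief 1/2 gives 1/2·154 + 1/2·124 = 139.
Low-cost: excess capacity gives 142 − 15 = 127; normal capacity gives 139 − 5 = 134. Deviates. ✗
High-cost: excess capacity gives 142 − 49 = 93; normal capacity gives 139 − 4 = 135. Deviates. ✗

No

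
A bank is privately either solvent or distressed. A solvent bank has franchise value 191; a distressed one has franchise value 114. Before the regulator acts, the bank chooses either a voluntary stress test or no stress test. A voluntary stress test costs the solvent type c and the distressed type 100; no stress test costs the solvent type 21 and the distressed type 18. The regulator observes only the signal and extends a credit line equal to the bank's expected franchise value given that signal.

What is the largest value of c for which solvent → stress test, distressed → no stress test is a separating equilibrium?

Under separation: stress test → solvent (pays 191); no stress test → distressed (pays 114).
Distressed: 114 − 18 = 96 ≥ 191 − 100 = 91. Holds regardless of c. ✓
Solvent: 191 − c ≥ 114 − 21, so c ≤ 191 − 93 = 98.

98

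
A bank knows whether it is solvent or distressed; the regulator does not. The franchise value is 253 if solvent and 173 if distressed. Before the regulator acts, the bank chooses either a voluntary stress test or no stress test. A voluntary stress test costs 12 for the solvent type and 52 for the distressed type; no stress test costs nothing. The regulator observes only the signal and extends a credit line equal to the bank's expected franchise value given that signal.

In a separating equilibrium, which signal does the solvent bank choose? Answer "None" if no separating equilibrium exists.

None

Try solvent → stress test, distressed → no stress test:
  If types separate, stress test earns payment 253 and no stress test earns 173.
  Solvent: stress test gives 253 − 12 = 241; no stress test gives 173 − 0 = 173. No deviation. ✓
  Distressed: no stress test gives 173 − 0 = 173; stress test gives 253 − 52 = 201. Would deviate. ✗
Try solvent → no stress test, distressed → stress test:
  If types separate, no stress test earns payment 253 and stress test earns 173.
  Solvent: no stress test gives 253 − 0 = 253; stress test gives 173 − 12 = 161. No deviation. ✓
  Distressed: stress test gives 173 − 52 = 121; no stress test gives 253 − 0 = 253. Would deviate. ✗
Neither assignment is incentive-compatible.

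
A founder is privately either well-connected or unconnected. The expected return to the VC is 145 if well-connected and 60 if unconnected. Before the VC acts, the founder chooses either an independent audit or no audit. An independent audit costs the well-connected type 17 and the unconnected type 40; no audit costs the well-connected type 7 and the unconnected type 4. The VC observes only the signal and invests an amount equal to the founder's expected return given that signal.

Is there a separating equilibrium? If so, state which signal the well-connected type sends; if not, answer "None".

None

Try well-connected → audit, unconnected → no audit:
  If types separate, audit earns payment 145 and no audit earns 60.
  Well-connected: audit gives 145 − 17 = 128; no audit gives 60 − 7 = 53. No deviation. ✓
  Unconnected: no audit gives 60 − 4 = 56; audit gives 145 − 40 = 105. Would deviate. ✗
Try well-connected → no audit, unconnected → audit:
  If types separate, no audit earns payment 145 and audit earns 60.
  Well-connected: no audit gives 145 − 7 = 138; audit gives 60 − 17 = 43. No deviation. ✓
  Unconnected: audit gives 60 − 40 = 20; no audit gives 145 − 4 = 141. Would deviate. ✗
Neither assignment is incentive-compatible.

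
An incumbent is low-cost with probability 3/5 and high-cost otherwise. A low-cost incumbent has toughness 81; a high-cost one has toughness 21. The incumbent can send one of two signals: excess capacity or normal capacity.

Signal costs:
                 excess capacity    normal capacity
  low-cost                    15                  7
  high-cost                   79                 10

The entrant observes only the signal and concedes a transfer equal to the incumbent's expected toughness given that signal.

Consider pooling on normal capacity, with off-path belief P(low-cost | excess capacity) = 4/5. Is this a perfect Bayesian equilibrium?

No

At the pooled signal (normal capacity) the entrant holds the prior 3/5 and pays 3/5·81 + 2/5·21 = 57. Off-path (excess capacity) belief 4/5 gives 4/5·81 + 1/5·21 = 69.
Low-cost: normal capacity gives 57 − 7 = 50; excess capacity gives 69 − 15 = 54. Deviates. ✗
High-cost: normal capacity gives 57 − 10 = 47; excess capacity gives 69 − 79 = -10. Stays. ✓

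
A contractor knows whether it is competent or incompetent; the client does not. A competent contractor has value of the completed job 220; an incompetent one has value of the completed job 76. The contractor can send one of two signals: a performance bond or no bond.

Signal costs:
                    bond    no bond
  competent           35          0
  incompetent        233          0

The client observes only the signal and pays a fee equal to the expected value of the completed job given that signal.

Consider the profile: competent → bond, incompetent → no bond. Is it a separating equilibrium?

Under separation the client infers type exactly: bond → competent (pays 220), no bond → incompetent (pays 76).
Competent: bond gives 220 − 35 = 185; no bond gives 76 − 0 = 76. No deviation. ✓
Incompetent: no bond gives 76 − 0 = 76; bond gives 220 − 233 = -13. No deviation. ✓
Both incentive constraints hold.

Yes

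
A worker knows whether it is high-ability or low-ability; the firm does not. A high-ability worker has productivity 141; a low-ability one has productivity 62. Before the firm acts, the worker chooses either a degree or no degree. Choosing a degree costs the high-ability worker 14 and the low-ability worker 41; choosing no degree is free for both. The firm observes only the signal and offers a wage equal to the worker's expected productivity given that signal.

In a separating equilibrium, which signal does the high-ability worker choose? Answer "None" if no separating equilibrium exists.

None

Try high-ability → degree, low-ability → no degree:
  If types separate, degree earns payment 141 and no degree earns 62.
  High-ability: degree gives 141 − 14 = 127; no degree gives 62 − 0 = 62. No deviation. ✓
  Low-ability: no degree gives 62 − 0 = 62; degree gives 141 − 41 = 100. Would deviate. ✗
Try high-ability → no degree, low-ability → degree:
  If types separate, no degree earns payment 141 and degree earns 62.
  High-ability: no degree gives 141 − 0 = 141; degree gives 62 − 14 = 48. No deviation. ✓
  Low-ability: degree gives 62 − 41 = 21; no degree gives 141 − 0 = 141. Would deviate. ✗
Neither assignment is incentive-compatible.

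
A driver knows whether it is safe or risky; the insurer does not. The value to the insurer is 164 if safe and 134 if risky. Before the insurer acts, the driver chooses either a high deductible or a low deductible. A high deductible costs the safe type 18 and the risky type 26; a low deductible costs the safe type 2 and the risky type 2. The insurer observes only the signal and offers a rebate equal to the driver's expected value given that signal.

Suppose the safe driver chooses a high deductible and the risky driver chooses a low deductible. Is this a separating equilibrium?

If types separate, high deductible earns payment 164 and low deductible earns 134.
Safe: high deductible gives 164 − 18 = 146; low deductible gives 134 − 2 = 132. No deviation. ✓
Risky: low deductible gives 134 − 2 = 132; high deductible gives 164 − 26 = 138. Would deviate. ✗

No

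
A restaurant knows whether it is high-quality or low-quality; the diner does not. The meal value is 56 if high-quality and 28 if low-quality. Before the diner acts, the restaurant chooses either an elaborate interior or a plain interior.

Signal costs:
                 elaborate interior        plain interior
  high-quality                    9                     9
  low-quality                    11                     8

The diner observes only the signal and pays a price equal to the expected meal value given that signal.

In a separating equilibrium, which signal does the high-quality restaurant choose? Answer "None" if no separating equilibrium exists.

Try high-quality → elaborate interior, low-quality → plain interior:
  Under separation the diner infers type exactly: elaborate interior → high-quality (pays 56), plain interior → low-quality (pays 28).
  High-quality: elaborate interior gives 56 − 9 = 47; plain interior gives 28 − 9 = 19. No deviation. ✓
  Low-quality: plain interior gives 28 − 8 = 20; elaborate interior gives 56 − 11 = 45. Would deviate. ✗
Try high-quality → plain interior, low-quality → elaborate interior:
  Under separation the diner infers type exactly: plain interior → high-quality (pays 56), elaborate interior → low-quality (pays 28).
  High-quality: plain interior gives 56 − 9 = 47; elaborate interior gives 28 − 9 = 19. No deviation. ✓
  Low-quality: elaborate interior gives 28 − 11 = 17; plain interior gives 56 − 8 = 48. Would deviate. ✗
Neither assignment is incentive-compatible.

None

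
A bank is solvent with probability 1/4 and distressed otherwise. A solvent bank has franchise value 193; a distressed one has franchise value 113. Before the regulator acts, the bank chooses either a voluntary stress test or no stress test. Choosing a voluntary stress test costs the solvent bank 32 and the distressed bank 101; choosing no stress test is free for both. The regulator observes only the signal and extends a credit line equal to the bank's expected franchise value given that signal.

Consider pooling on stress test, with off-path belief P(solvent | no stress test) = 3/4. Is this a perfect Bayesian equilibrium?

At the pooled signal (stress test) the regulator holds the prior 1/4 and pays 1/4·193 + 3/4·113 = 133. Off-path (no stress test) belief 3/4 gives 3/4·193 + 1/4·113 = 173.
Solvent: stress test gives 133 − 32 = 101; no stress test gives 173 − 0 = 173. Deviates. ✗
Distressed: stress test gives 133 − 101 = 32; no stress test gives 173 − 0 = 173. Deviates. ✗

No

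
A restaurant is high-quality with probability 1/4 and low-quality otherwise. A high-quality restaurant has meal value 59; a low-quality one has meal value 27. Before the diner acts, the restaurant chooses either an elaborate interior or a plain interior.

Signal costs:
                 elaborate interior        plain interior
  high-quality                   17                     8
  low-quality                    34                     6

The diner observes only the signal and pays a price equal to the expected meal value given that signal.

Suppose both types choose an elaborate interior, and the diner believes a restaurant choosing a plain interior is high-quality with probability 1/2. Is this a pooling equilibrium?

At the pooled signal (elaborate interior) the diner holds the prior 1/4 and pays 1/4·59 + 3/4·27 = 35. Off-path (plain interior) belief 1/2 gives 1/2·59 + 1/2·27 = 43.
High-quality: elaborate interior gives 35 − 17 = 18; plain interior gives 43 − 8 = 35. Deviates. ✗
Low-quality: elaborate interior gives 35 − 34 = 1; plain interior gives 43 − 6 = 37. Deviates. ✗

No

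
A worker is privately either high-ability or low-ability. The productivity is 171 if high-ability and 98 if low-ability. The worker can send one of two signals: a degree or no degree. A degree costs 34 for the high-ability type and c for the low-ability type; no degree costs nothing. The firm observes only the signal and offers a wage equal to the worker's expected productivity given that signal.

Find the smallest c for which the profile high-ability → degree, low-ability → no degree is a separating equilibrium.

73

Under separation: degree → high-ability (pays 171); no degree → low-ability (pays 98).
High-ability: 171 − 34 = 137 ≥ 98 − 0 = 98. Holds regardless of c. ✓
Low-ability: 98 − 0 ≥ 171 − c, so c ≥ 171 − 98 = 73.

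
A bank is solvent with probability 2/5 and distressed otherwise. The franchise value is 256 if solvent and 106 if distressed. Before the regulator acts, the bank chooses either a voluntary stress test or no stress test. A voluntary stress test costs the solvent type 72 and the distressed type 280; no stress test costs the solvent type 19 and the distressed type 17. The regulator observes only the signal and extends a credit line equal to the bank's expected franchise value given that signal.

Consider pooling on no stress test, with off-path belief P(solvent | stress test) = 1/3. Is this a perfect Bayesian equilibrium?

On the equilibrium path (no stress test) the regulator holds the prior 2/5 and pays 2/5·256 + 3/5·106 = 166. Off-path (stress test) belief 1/3 gives 1/3·256 + 2/3·106 = 156.
Solvent: no stress test gives 166 − 19 = 147; stress test gives 156 − 72 = 84. Stays. ✓
Distressed: no stress test gives 166 − 17 = 149; stress test gives 156 − 280 = -124. Stays. ✓
Beliefs are Bayes-consistent on-path and both types best-respond.

Yes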